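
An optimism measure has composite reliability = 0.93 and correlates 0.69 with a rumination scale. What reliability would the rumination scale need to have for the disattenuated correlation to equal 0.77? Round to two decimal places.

r_true = r_obs / √(r_xx · r_yy) ⇒ 0.77 = 0.69 / √(0.93 · r_yy).
√(0.93 · r_yy) = 0.69 / 0.77 = 0.8961; 0.93 · r_yy = 0.8030; r_yy = 0.8030 / 0.93 ≈ 0.86.

0.86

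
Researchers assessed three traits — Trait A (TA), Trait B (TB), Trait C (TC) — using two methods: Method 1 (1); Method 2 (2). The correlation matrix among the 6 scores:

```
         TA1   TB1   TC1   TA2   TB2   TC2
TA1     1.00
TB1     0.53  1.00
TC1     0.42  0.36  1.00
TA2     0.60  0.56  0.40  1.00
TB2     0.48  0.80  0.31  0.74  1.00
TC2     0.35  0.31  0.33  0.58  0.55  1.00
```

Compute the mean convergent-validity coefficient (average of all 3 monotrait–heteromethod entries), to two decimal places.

0.58

Convergent values: 0.60, 0.80, 0.33; mean = 1.73/3 = 0.58.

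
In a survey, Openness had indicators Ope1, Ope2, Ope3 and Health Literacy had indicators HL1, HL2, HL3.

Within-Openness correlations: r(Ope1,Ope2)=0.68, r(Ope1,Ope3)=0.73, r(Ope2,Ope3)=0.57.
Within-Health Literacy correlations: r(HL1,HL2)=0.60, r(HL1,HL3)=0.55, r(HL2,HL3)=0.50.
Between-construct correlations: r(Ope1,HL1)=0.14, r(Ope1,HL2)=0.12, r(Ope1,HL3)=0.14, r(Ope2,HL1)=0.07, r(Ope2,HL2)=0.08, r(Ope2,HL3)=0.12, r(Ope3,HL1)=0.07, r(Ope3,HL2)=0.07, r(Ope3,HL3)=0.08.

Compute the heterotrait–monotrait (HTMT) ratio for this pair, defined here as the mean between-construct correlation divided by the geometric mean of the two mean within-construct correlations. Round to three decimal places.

0.164

Mean heterotrait r = 0.89/9 = 0.0989.
Mean within-Ope = 1.98/3 = 0.6600; mean within-HL = 1.65/3 = 0.5500.
Geometric mean = √(0.6600 × 0.5500) = 0.6025.
HTMT = 0.0989 / 0.6025 = 0.164.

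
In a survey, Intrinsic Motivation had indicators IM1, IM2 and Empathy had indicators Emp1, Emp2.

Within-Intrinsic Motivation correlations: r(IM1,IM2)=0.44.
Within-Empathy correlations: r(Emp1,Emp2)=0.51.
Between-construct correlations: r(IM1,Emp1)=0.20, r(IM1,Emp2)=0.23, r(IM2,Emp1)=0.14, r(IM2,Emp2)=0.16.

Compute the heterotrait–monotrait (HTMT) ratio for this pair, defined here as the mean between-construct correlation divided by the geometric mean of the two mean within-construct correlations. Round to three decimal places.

Mean heterotrait r = 0.73/4 = 0.1825.
Mean within-IM = 0.44/1 = 0.4400; mean within-Emp = 0.51/1 = 0.5100.
Geometric mean = √(0.4400 × 0.5100) = 0.4737.
HTMT = 0.1825 / 0.4737 = 0.385.

0.385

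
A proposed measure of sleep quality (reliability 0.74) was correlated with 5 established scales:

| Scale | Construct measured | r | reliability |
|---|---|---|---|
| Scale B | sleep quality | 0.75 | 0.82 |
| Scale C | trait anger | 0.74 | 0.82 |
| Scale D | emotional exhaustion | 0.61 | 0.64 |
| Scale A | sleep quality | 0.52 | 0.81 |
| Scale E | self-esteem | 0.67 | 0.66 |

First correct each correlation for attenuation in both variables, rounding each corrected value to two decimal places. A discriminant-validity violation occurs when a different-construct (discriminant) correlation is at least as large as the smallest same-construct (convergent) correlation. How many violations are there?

Disattenuated r (r / √(r_scale · r_new)):
  Scale B (conv): 0.75 / √(0.82·0.74) = 0.96
  Scale C (disc): 0.74 / √(0.82·0.74) = 0.95
  Scale D (disc): 0.61 / √(0.64·0.74) = 0.89
  Scale A (conv): 0.52 / √(0.81·0.74) = 0.67
  Scale E (disc): 0.67 / √(0.66·0.74) = 0.96
Smallest convergent = 0.67. Discriminant values: 0.95, 0.89, 0.96; count ≥ 0.67 → 3.

3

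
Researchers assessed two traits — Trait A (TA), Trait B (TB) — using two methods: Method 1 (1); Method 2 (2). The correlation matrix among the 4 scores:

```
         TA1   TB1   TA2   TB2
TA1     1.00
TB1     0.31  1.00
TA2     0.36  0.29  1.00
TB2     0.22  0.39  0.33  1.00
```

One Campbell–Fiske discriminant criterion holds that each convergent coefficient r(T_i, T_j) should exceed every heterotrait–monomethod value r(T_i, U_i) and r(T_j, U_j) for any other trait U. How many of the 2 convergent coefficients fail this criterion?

0

Each convergent coefficient versus the relevant comparison correlations:
TA (methods 1·2): 0.36 vs {0.31, 0.33} → pass.
TB (methods 1·2): 0.39 vs {0.31, 0.33} → pass.
0 of 2 fail.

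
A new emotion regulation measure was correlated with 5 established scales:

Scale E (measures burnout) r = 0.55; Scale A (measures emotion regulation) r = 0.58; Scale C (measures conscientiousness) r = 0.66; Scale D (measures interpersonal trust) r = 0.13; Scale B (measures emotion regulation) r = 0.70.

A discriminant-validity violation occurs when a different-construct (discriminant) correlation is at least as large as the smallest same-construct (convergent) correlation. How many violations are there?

1

Convergent (same construct = emotion regulation): Scale A, Scale B.
Smallest convergent = 0.58. Discriminant values: 0.55, 0.66, 0.13; count ≥ 0.58 → 1.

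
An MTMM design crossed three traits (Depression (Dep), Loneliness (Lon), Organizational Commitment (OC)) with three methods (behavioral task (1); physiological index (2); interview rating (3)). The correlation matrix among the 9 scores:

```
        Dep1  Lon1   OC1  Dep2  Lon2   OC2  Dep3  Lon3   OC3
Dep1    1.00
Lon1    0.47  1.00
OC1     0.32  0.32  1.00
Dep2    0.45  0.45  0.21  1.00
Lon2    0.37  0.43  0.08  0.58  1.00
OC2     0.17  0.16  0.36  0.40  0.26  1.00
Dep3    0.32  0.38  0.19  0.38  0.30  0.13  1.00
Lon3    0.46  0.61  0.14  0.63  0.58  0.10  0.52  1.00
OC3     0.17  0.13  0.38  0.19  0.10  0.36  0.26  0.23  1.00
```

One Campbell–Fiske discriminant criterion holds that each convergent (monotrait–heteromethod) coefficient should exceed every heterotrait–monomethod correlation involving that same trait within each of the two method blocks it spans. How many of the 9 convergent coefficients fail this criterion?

7

Each convergent coefficient versus the relevant comparison correlations:
Dep (methods 1·2): 0.45 vs {0.47, 0.58, 0.32, 0.40} → fail.
Dep (methods 1·3): 0.32 vs {0.47, 0.52, 0.32, 0.26} → fail.
Dep (methods 2·3): 0.38 vs {0.58, 0.52, 0.40, 0.26} → fail.
Lon (methods 1·2): 0.43 vs {0.47, 0.58, 0.32, 0.26} → fail.
Lon (methods 1·3): 0.61 vs {0.47, 0.52, 0.32, 0.23} → pass.
Lon (methods 2·3): 0.58 vs {0.58, 0.52, 0.26, 0.23} → fail.
OC (methods 1·2): 0.36 vs {0.32, 0.40, 0.32, 0.26} → fail.
OC (methods 1·3): 0.38 vs {0.32, 0.26, 0.32, 0.23} → pass.
OC (methods 2·3): 0.36 vs {0.40, 0.26, 0.26, 0.23} → fail.
7 of 9 fail.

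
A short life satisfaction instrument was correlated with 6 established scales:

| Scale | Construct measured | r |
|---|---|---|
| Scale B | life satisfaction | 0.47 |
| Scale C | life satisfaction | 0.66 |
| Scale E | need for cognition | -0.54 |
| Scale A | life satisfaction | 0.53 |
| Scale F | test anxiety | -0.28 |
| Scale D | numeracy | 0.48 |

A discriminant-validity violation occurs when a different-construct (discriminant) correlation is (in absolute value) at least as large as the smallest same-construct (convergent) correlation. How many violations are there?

Convergent (same construct = life satisfaction): Scale B, Scale C, Scale A.
Smallest convergent = 0.47. Discriminant |r|: 0.54, 0.28, 0.48; count ≥ 0.47 → 2.

2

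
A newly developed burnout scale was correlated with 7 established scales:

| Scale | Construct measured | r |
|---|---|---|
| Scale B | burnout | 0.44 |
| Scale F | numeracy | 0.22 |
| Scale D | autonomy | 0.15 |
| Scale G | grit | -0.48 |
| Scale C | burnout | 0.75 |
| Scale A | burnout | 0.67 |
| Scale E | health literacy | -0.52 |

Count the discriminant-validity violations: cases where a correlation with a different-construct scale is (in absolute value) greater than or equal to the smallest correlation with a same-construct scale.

Convergent (same construct = burnout): Scale B, Scale C, Scale A.
Smallest convergent = 0.44. Discriminant |r|: 0.22, 0.15, 0.48, 0.52; count ≥ 0.44 → 2.

2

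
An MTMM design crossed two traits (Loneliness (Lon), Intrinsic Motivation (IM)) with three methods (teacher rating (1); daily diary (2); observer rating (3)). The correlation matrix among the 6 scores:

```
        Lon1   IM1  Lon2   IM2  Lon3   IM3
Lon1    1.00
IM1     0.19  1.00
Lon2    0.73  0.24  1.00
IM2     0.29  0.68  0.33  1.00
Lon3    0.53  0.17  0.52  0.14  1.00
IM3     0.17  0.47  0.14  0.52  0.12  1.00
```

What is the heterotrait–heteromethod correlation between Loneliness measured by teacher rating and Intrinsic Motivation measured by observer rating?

0.17

Different traits and methods: r(Lon1, IM3) = 0.17.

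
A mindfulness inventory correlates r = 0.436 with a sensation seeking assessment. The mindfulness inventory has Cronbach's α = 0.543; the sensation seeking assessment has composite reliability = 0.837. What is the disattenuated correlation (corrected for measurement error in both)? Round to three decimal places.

r_true = r_obs / √(r_xx · r_yy) = 0.436 / √(0.543 × 0.837) = 0.436 / √0.454491 = 0.436 / 0.6742 ≈ 0.647.

0.647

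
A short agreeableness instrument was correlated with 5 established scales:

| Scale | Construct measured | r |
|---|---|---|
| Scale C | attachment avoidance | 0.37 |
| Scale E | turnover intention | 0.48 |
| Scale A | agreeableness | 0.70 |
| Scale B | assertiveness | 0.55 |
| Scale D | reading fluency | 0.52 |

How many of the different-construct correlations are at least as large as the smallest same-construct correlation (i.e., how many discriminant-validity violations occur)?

Convergent (same construct = agreeableness): Scale A.
Smallest convergent = 0.70. Discriminant values: 0.37, 0.48, 0.55, 0.52; count ≥ 0.70 → 0.

0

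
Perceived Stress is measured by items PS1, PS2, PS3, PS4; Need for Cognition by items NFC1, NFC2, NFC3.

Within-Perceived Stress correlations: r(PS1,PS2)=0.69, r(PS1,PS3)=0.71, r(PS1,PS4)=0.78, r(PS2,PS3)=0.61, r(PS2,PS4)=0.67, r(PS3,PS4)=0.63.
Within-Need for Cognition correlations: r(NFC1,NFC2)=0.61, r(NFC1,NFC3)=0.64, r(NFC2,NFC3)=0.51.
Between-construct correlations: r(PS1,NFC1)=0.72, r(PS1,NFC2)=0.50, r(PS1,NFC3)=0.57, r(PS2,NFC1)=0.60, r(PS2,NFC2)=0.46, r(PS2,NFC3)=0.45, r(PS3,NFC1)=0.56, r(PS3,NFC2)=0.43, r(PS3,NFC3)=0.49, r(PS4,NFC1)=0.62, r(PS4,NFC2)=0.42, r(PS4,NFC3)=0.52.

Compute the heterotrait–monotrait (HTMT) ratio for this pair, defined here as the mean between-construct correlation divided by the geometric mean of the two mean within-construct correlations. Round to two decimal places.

Mean heterotrait r = 6.34/12 = 0.5283.
Mean within-PS = 4.09/6 = 0.6817; mean within-NFC = 1.76/3 = 0.5867.
Geometric mean = √(0.6817 × 0.5867) = 0.6324.
HTMT = 0.5283 / 0.6324 = 0.84.

0.84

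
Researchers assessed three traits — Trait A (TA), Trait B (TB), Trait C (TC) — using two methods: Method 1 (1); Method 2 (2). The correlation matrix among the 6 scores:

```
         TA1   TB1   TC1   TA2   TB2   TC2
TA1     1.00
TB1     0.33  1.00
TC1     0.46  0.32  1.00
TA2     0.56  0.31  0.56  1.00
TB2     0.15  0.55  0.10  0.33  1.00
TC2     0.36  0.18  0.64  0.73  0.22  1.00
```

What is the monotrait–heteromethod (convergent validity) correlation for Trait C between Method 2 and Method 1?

0.64

Same trait (TC), different methods: r(TC2, TC1) = 0.64.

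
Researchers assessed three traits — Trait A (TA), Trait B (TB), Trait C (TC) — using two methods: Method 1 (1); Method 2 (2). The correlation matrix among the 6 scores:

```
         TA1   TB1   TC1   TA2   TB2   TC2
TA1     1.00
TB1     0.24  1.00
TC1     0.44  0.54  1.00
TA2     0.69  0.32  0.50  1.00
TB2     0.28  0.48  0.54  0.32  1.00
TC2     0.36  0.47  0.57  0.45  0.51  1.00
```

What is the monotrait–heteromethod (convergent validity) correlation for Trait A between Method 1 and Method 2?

Same trait (TA), different methods: r(TA1, TA2) = 0.69.

0.69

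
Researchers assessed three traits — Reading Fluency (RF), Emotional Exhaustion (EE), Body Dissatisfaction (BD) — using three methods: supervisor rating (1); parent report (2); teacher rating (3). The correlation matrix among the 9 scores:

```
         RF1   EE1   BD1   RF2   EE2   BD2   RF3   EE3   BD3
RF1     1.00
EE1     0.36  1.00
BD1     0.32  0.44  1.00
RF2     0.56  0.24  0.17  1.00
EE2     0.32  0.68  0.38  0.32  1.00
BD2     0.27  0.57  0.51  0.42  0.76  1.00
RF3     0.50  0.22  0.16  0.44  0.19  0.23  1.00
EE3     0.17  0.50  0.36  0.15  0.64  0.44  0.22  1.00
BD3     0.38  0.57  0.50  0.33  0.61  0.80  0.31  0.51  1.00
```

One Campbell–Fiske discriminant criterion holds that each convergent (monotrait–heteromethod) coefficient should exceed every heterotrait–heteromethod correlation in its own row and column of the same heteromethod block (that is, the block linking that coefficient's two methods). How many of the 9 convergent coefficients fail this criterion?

Checking each validity diagonal entry against its comparison values:
RF (methods 1·2): 0.56 vs {0.32, 0.24, 0.27, 0.17} → pass.
RF (methods 1·3): 0.50 vs {0.17, 0.22, 0.38, 0.16} → pass.
RF (methods 2·3): 0.44 vs {0.15, 0.19, 0.33, 0.23} → pass.
EE (methods 1·2): 0.68 vs {0.24, 0.32, 0.57, 0.38} → pass.
EE (methods 1·3): 0.50 vs {0.22, 0.17, 0.57, 0.36} → fail.
EE (methods 2·3): 0.64 vs {0.19, 0.15, 0.61, 0.44} → pass.
BD (methods 1·2): 0.51 vs {0.17, 0.27, 0.38, 0.57} → fail.
BD (methods 1·3): 0.50 vs {0.16, 0.38, 0.36, 0.57} → fail.
BD (methods 2·3): 0.80 vs {0.23, 0.33, 0.44, 0.61} → pass.
3 of 9 fail.

3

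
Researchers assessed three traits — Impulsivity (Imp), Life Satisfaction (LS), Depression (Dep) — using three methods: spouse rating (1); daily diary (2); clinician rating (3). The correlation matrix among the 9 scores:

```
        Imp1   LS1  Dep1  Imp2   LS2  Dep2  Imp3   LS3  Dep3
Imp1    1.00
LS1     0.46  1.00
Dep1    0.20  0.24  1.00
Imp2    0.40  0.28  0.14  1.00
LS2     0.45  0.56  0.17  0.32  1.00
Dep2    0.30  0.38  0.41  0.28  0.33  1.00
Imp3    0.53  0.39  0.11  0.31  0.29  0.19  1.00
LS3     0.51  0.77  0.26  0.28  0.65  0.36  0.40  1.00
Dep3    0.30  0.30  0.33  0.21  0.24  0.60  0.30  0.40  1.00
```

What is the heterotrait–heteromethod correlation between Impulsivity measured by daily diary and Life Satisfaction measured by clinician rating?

0.28

Different traits and methods: r(Imp2, LS3) = 0.28.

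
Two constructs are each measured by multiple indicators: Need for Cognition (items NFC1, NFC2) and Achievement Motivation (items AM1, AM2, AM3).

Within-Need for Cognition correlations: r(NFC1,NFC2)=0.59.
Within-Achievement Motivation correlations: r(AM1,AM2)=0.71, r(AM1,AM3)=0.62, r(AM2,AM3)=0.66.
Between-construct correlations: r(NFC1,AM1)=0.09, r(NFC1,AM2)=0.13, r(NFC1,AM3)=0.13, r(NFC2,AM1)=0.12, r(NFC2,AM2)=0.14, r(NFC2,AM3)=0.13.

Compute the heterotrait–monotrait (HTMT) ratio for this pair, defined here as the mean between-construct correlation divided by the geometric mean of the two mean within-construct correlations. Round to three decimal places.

0.197

Mean heterotrait r = 0.74/6 = 0.1233.
Mean within-NFC = 0.59/1 = 0.5900; mean within-AM = 1.99/3 = 0.6633.
Geometric mean = √(0.5900 × 0.6633) = 0.6256.
HTMT = 0.1233 / 0.6256 = 0.197.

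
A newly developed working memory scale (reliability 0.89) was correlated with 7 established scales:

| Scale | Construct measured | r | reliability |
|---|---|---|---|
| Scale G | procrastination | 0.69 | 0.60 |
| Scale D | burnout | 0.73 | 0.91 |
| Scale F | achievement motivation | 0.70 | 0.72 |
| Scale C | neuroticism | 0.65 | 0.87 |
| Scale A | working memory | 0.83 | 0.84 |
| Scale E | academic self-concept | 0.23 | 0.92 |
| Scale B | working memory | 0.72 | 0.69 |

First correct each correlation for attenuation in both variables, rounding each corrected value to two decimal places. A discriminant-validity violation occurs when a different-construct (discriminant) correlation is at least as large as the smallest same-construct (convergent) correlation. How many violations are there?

Disattenuated r (r / √(r_scale · r_new)):
  Scale G (disc): 0.69 / √(0.60·0.89) = 0.94
  Scale D (disc): 0.73 / √(0.91·0.89) = 0.81
  Scale F (disc): 0.70 / √(0.72·0.89) = 0.87
  Scale C (disc): 0.65 / √(0.87·0.89) = 0.74
  Scale A (conv): 0.83 / √(0.84·0.89) = 0.96
  Scale E (disc): 0.23 / √(0.92·0.89) = 0.25
  Scale B (conv): 0.72 / √(0.69·0.89) = 0.92
Smallest convergent = 0.92. Discriminant values: 0.94, 0.81, 0.87, 0.74, 0.25; count ≥ 0.92 → 1.

1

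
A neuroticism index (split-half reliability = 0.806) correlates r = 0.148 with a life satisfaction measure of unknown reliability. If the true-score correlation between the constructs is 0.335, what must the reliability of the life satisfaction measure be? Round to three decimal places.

0.242

r_true = r_obs / √(r_xx · r_yy) ⇒ 0.335 = 0.148 / √(0.806 · r_yy).
√(0.806 · r_yy) = 0.148 / 0.335 = 0.4418; 0.806 · r_yy = 0.1952; r_yy = 0.1952 / 0.806 ≈ 0.242.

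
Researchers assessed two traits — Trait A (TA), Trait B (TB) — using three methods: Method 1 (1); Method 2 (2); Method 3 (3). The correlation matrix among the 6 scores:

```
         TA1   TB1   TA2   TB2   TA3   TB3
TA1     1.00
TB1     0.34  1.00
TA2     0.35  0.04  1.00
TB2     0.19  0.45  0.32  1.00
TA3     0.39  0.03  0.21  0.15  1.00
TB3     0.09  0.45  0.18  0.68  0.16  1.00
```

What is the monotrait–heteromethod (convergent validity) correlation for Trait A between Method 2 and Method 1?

Same trait (TA), different methods: r(TA2, TA1) = 0.35.

0.35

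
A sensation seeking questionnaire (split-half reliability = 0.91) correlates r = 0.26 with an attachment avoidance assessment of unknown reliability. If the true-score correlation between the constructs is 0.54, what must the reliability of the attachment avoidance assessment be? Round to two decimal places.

r_true = r_obs / √(r_xx · r_yy) ⇒ 0.54 = 0.26 / √(0.91 · r_yy).
√(0.91 · r_yy) = 0.26 / 0.54 = 0.4815; 0.91 · r_yy = 0.2318; r_yy = 0.2318 / 0.91 ≈ 0.25.

0.25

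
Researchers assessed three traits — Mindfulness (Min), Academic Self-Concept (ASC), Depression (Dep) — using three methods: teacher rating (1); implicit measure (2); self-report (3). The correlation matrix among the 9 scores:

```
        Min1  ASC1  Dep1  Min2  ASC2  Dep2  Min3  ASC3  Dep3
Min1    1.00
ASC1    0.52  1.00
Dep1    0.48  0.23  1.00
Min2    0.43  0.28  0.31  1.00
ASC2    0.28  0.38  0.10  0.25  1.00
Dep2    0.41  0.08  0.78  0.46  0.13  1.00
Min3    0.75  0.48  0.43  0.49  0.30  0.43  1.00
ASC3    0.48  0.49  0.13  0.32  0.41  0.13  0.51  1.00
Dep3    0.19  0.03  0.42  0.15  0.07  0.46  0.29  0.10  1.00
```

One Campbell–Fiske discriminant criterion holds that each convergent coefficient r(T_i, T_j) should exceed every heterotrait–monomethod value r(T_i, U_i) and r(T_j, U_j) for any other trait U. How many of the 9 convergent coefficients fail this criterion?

7

Checking each validity diagonal entry against its comparison values:
Min (methods 1·2): 0.43 vs {0.52, 0.25, 0.48, 0.46} → fail.
Min (methods 1·3): 0.75 vs {0.52, 0.51, 0.48, 0.29} → pass.
Min (methods 2·3): 0.49 vs {0.25, 0.51, 0.46, 0.29} → fail.
ASC (methods 1·2): 0.38 vs {0.52, 0.25, 0.23, 0.13} → fail.
ASC (methods 1·3): 0.49 vs {0.52, 0.51, 0.23, 0.10} → fail.
ASC (methods 2·3): 0.41 vs {0.25, 0.51, 0.13, 0.10} → fail.
Dep (methods 1·2): 0.78 vs {0.48, 0.46, 0.23, 0.13} → pass.
Dep (methods 1·3): 0.42 vs {0.48, 0.29, 0.23, 0.10} → fail.
Dep (methods 2·3): 0.46 vs {0.46, 0.29, 0.13, 0.10} → fail.
7 of 9 fail.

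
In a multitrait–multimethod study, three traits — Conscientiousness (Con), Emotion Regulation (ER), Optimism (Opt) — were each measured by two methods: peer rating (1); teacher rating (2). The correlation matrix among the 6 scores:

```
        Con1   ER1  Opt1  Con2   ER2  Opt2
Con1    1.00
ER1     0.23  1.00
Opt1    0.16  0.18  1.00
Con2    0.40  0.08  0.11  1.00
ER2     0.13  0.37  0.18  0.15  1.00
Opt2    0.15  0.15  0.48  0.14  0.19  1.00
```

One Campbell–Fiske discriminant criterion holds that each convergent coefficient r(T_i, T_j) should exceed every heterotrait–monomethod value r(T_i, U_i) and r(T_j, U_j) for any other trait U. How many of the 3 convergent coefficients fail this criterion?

0

Each convergent coefficient versus the relevant comparison correlations:
Con (methods 1·2): 0.40 vs {0.23, 0.15, 0.16, 0.14} → pass.
ER (methods 1·2): 0.37 vs {0.23, 0.15, 0.18, 0.19} → pass.
Opt (methods 1·2): 0.48 vs {0.16, 0.14, 0.18, 0.19} → pass.
0 of 3 fail.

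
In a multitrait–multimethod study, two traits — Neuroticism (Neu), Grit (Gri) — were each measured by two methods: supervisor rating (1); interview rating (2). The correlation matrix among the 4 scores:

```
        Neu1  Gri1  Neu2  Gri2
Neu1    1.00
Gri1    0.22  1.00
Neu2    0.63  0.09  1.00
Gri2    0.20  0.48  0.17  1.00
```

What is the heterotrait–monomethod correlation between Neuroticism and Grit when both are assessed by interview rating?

0.17

Different traits, same method: r(Neu2, Gri2) = 0.17.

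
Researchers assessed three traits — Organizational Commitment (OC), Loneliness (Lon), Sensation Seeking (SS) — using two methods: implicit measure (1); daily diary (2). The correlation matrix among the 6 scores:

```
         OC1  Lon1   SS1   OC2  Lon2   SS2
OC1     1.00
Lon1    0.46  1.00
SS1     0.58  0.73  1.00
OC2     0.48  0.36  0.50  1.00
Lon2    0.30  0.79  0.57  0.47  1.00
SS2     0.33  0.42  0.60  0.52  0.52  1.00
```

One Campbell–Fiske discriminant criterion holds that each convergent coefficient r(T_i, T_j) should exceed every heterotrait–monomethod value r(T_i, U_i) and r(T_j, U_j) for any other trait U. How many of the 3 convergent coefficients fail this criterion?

Each convergent coefficient versus the relevant comparison correlations:
OC (methods 1·2): 0.48 vs {0.46, 0.47, 0.58, 0.52} → fail.
Lon (methods 1·2): 0.79 vs {0.46, 0.47, 0.73, 0.52} → pass.
SS (methods 1·2): 0.60 vs {0.58, 0.52, 0.73, 0.52} → fail.
2 of 3 fail.

2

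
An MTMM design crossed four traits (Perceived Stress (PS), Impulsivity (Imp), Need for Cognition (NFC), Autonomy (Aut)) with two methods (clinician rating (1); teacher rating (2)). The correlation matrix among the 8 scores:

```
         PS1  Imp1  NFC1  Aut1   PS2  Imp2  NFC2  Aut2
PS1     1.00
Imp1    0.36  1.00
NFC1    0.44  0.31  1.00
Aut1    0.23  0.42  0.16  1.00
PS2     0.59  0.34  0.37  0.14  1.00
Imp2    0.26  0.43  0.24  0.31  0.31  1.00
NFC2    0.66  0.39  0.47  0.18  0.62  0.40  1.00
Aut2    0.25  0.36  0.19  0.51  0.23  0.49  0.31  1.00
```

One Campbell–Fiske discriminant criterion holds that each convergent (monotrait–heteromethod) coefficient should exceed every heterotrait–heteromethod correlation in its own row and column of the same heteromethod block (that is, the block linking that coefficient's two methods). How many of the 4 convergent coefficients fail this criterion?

Checking each validity diagonal entry against its comparison values:
PS (methods 1·2): 0.59 vs {0.26, 0.34, 0.66, 0.37, 0.25, 0.14} → fail.
Imp (methods 1·2): 0.43 vs {0.34, 0.26, 0.39, 0.24, 0.36, 0.31} → pass.
NFC (methods 1·2): 0.47 vs {0.37, 0.66, 0.24, 0.39, 0.19, 0.18} → fail.
Aut (methods 1·2): 0.51 vs {0.14, 0.25, 0.31, 0.36, 0.18, 0.19} → pass.
2 of 4 fail.

2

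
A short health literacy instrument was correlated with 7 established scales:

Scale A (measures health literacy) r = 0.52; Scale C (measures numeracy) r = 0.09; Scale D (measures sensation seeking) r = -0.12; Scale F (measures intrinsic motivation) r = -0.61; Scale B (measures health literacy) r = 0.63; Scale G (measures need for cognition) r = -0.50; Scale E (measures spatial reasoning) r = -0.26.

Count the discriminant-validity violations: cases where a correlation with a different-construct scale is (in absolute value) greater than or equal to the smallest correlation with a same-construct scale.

1

Convergent (same construct = health literacy): Scale A, Scale B.
Smallest convergent = 0.52. Discriminant |r|: 0.09, 0.12, 0.61, 0.50, 0.26; count ≥ 0.52 → 1.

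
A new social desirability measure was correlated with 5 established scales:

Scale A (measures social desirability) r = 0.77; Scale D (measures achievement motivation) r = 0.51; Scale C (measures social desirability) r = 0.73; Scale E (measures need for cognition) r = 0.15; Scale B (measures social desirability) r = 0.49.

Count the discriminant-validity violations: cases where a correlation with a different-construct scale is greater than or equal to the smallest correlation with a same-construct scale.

1

Convergent (same construct = social desirability): Scale A, Scale C, Scale B.
Smallest convergent = 0.49. Discriminant values: 0.51, 0.15; count ≥ 0.49 → 1.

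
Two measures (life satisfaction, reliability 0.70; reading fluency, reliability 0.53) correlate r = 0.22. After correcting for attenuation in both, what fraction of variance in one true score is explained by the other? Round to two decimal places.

0.13

Disattenuated r = 0.22 / √(0.70 × 0.53) = 0.22 / 0.6091 = 0.3612.
Shared true-score variance = 0.3612² = 0.1305 ≈ 0.13.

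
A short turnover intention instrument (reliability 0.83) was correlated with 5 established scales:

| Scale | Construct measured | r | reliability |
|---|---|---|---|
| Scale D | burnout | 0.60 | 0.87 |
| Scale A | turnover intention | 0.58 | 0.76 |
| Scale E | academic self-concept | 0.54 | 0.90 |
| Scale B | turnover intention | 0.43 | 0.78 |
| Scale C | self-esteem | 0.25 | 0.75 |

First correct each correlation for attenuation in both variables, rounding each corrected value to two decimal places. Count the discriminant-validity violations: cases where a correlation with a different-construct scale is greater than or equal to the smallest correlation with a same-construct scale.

Disattenuated r (r / √(r_scale · r_new)):
  Scale D (disc): 0.60 / √(0.87·0.83) = 0.71
  Scale A (conv): 0.58 / √(0.76·0.83) = 0.73
  Scale E (disc): 0.54 / √(0.90·0.83) = 0.62
  Scale B (conv): 0.43 / √(0.78·0.83) = 0.53
  Scale C (disc): 0.25 / √(0.75·0.83) = 0.32
Smallest convergent = 0.53. Discriminant values: 0.71, 0.62, 0.32; count ≥ 0.53 → 2.

2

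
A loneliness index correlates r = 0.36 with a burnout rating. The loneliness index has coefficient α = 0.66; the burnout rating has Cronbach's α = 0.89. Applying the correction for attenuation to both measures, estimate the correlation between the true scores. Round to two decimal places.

0.47

r_true = r_obs / √(r_xx · r_yy) = 0.36 / √(0.66 × 0.89) = 0.36 / √0.5874 = 0.36 / 0.7664 ≈ 0.47.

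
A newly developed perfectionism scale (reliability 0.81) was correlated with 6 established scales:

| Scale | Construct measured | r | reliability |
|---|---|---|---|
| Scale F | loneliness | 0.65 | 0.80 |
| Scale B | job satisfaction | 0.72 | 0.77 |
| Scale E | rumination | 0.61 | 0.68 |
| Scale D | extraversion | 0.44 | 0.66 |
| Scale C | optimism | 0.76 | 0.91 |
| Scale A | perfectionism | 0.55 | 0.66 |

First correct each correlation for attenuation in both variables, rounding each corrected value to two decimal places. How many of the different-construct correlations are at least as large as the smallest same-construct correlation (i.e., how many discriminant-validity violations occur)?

4

Disattenuated r (r / √(r_scale · r_new)):
  Scale F (disc): 0.65 / √(0.80·0.81) = 0.81
  Scale B (disc): 0.72 / √(0.77·0.81) = 0.91
  Scale E (disc): 0.61 / √(0.68·0.81) = 0.82
  Scale D (disc): 0.44 / √(0.66·0.81) = 0.60
  Scale C (disc): 0.76 / √(0.91·0.81) = 0.89
  Scale A (conv): 0.55 / √(0.66·0.81) = 0.75
Smallest convergent = 0.75. Discriminant values: 0.81, 0.91, 0.82, 0.60, 0.89; count ≥ 0.75 → 4.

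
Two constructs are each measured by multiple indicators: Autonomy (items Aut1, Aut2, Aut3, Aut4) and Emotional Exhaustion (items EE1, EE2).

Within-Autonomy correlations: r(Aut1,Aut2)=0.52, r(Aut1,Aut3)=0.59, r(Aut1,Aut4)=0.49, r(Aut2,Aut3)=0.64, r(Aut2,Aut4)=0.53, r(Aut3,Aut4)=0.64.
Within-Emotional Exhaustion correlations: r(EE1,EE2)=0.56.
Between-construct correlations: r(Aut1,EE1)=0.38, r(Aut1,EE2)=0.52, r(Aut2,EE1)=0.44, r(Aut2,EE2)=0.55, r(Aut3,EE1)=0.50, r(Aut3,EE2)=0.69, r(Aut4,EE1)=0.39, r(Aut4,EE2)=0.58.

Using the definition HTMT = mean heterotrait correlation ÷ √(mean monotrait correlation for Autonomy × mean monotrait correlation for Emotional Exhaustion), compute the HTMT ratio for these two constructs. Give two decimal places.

Between-construct mean = 4.05/8 = 0.5063.
Mean within-Aut = 3.41/6 = 0.5683; mean within-EE = 0.56/1 = 0.5600.
Geometric mean = √(0.5683 × 0.5600) = 0.5641.
HTMT = 0.5063 / 0.5641 = 0.90.

0.90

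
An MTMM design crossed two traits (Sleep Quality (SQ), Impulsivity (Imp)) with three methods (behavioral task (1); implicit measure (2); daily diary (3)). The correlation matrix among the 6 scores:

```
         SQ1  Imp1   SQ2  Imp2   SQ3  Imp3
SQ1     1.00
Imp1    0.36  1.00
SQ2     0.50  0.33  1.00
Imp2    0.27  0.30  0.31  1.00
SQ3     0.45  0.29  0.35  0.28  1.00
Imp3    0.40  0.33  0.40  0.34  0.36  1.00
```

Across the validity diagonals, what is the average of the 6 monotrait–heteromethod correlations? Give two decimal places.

Convergent values: 0.50, 0.45, 0.35, 0.30, 0.33, 0.34; mean = 2.27/6 = 0.38.

0.38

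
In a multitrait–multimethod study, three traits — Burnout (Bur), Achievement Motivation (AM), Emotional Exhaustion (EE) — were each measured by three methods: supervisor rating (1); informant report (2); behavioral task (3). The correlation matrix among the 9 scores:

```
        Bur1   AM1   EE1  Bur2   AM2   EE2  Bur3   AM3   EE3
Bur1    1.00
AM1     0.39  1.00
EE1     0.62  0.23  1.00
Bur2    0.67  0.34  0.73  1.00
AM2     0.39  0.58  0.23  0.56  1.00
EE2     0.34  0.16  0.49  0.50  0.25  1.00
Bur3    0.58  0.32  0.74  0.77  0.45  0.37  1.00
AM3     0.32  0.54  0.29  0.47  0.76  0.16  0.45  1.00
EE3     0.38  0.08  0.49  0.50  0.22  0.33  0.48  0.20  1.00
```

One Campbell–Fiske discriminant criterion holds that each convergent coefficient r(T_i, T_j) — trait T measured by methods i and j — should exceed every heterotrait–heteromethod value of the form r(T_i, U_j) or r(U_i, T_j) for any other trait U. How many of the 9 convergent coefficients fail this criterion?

5

Checking each validity diagonal entry against its comparison values:
Bur (methods 1·2): 0.67 vs {0.39, 0.34, 0.34, 0.73} → fail.
Bur (methods 1·3): 0.58 vs {0.32, 0.32, 0.38, 0.74} → fail.
Bur (methods 2·3): 0.77 vs {0.47, 0.45, 0.50, 0.37} → pass.
AM (methods 1·2): 0.58 vs {0.34, 0.39, 0.16, 0.23} → pass.
AM (methods 1·3): 0.54 vs {0.32, 0.32, 0.08, 0.29} → pass.
AM (methods 2·3): 0.76 vs {0.45, 0.47, 0.22, 0.16} → pass.
EE (methods 1·2): 0.49 vs {0.73, 0.34, 0.23, 0.16} → fail.
EE (methods 1·3): 0.49 vs {0.74, 0.38, 0.29, 0.08} → fail.
EE (methods 2·3): 0.33 vs {0.37, 0.50, 0.16, 0.22} → fail.
5 of 9 fail.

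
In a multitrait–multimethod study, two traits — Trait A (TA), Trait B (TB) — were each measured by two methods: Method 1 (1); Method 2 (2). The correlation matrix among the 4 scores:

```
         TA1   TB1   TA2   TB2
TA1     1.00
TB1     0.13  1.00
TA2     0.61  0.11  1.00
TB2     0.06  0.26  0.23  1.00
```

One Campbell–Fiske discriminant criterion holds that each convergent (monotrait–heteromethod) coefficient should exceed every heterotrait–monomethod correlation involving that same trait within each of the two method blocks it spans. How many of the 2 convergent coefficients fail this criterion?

0

Convergent coefficients and their comparison sets:
TA (methods 1·2): 0.61 vs {0.13, 0.23} → pass.
TB (methods 1·2): 0.26 vs {0.13, 0.23} → pass.
0 of 2 fail.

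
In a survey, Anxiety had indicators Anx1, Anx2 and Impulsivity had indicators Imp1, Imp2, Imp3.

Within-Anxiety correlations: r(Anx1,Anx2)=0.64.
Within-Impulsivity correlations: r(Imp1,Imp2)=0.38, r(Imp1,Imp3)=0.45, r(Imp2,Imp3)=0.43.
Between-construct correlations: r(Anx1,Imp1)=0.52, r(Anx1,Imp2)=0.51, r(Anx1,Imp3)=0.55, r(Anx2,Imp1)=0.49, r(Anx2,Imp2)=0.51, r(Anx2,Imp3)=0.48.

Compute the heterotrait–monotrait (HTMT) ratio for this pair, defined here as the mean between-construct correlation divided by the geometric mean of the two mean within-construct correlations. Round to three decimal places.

Mean between = 3.06/6 = 0.5100.
Mean within-Anx = 0.64/1 = 0.6400; mean within-Imp = 1.26/3 = 0.4200.
Geometric mean = √(0.6400 × 0.4200) = 0.5185.
HTMT = 0.5100 / 0.5185 = 0.984.

0.984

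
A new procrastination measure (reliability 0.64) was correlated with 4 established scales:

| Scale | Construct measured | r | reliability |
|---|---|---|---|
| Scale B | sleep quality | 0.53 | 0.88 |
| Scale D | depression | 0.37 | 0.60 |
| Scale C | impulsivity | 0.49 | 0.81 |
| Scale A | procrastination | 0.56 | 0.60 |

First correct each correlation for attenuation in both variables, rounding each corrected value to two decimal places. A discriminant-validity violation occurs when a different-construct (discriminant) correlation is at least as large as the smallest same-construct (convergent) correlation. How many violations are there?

Disattenuated r (r / √(r_scale · r_new)):
  Scale B (disc): 0.53 / √(0.88·0.64) = 0.71
  Scale D (disc): 0.37 / √(0.60·0.64) = 0.60
  Scale C (disc): 0.49 / √(0.81·0.64) = 0.68
  Scale A (conv): 0.56 / √(0.60·0.64) = 0.90
Smallest convergent = 0.90. Discriminant values: 0.71, 0.60, 0.68; count ≥ 0.90 → 0.

0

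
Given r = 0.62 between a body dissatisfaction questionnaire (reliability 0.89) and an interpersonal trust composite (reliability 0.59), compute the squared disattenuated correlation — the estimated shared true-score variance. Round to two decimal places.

0.73

Disattenuated r = 0.62 / √(0.89 × 0.59) = 0.62 / 0.7246 = 0.8556.
Shared true-score variance = 0.8556² = 0.7321 ≈ 0.73.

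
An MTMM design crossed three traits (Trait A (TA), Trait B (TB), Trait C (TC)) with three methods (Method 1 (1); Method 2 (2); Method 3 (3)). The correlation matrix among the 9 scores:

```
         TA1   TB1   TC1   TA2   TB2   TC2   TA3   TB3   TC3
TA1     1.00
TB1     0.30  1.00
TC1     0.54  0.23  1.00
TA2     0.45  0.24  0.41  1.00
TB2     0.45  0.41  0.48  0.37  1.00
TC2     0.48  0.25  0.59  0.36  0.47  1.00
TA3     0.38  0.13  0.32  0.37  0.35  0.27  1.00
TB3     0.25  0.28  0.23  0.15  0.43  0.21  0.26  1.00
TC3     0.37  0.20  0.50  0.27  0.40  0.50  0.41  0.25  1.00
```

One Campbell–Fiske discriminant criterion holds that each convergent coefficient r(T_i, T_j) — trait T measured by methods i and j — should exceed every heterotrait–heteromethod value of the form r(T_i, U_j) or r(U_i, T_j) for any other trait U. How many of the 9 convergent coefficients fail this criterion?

Convergent coefficients and their comparison sets:
TA (methods 1·2): 0.45 vs {0.45, 0.24, 0.48, 0.41} → fail.
TA (methods 1·3): 0.38 vs {0.25, 0.13, 0.37, 0.32} → pass.
TA (methods 2·3): 0.37 vs {0.15, 0.35, 0.27, 0.27} → pass.
TB (methods 1·2): 0.41 vs {0.24, 0.45, 0.25, 0.48} → fail.
TB (methods 1·3): 0.28 vs {0.13, 0.25, 0.20, 0.23} → pass.
TB (methods 2·3): 0.43 vs {0.35, 0.15, 0.40, 0.21} → pass.
TC (methods 1·2): 0.59 vs {0.41, 0.48, 0.48, 0.25} → pass.
TC (methods 1·3): 0.50 vs {0.32, 0.37, 0.23, 0.20} → pass.
TC (methods 2·3): 0.50 vs {0.27, 0.27, 0.21, 0.40} → pass.
2 of 9 fail.

2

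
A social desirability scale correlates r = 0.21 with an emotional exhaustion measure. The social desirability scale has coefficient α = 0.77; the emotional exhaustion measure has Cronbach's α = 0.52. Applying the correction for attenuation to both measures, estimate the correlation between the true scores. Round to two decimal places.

r_true = r_obs / √(r_xx · r_yy) = 0.21 / √(0.77 × 0.52) = 0.21 / √0.4004 = 0.21 / 0.6328 ≈ 0.33.

0.33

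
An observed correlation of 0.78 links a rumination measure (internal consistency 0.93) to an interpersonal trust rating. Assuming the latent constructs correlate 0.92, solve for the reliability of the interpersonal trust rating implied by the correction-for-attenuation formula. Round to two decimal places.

r_true = r_obs / √(r_xx · r_yy) ⇒ 0.92 = 0.78 / √(0.93 · r_yy).
√(0.93 · r_yy) = 0.78 / 0.92 = 0.8478; 0.93 · r_yy = 0.7188; r_yy = 0.7188 / 0.93 ≈ 0.77.

0.77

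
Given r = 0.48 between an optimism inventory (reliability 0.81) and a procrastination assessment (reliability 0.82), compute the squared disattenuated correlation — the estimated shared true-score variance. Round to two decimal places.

Disattenuated r = 0.48 / √(0.81 × 0.82) = 0.48 / 0.8150 = 0.5890.
Shared true-score variance = 0.5890² = 0.3469 ≈ 0.35.

0.35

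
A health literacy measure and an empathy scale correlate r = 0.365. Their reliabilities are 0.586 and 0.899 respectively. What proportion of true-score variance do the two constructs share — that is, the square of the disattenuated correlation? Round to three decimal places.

Disattenuated r = 0.365 / √(0.586 × 0.899) = 0.365 / 0.7258 = 0.5029.
Shared true-score variance = 0.5029² = 0.2529 ≈ 0.253.

0.253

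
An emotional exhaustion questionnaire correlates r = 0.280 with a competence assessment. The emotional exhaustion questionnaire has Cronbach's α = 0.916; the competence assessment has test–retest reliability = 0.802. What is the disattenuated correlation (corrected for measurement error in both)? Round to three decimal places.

r_true = r_obs / √(r_xx · r_yy) = 0.280 / √(0.916 × 0.802) = 0.280 / √0.734632 = 0.280 / 0.8571 ≈ 0.327.

0.327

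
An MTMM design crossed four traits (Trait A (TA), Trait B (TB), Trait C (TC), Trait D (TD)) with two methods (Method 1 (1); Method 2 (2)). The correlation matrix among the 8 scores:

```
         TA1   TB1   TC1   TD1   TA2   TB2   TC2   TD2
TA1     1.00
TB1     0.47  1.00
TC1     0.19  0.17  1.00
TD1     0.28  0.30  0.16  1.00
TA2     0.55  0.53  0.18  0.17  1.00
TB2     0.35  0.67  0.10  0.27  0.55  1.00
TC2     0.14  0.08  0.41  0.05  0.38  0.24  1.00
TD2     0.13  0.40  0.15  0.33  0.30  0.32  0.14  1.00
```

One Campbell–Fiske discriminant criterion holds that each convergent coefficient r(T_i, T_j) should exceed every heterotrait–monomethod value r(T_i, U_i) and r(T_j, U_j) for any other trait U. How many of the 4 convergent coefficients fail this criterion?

Each convergent coefficient versus the relevant comparison correlations:
TA (methods 1·2): 0.55 vs {0.47, 0.55, 0.19, 0.38, 0.28, 0.30} → fail.
TB (methods 1·2): 0.67 vs {0.47, 0.55, 0.17, 0.24, 0.30, 0.32} → pass.
TC (methods 1·2): 0.41 vs {0.19, 0.38, 0.17, 0.24, 0.16, 0.14} → pass.
TD (methods 1·2): 0.33 vs {0.28, 0.30, 0.30, 0.32, 0.16, 0.14} → pass.
1 of 4 fail.

1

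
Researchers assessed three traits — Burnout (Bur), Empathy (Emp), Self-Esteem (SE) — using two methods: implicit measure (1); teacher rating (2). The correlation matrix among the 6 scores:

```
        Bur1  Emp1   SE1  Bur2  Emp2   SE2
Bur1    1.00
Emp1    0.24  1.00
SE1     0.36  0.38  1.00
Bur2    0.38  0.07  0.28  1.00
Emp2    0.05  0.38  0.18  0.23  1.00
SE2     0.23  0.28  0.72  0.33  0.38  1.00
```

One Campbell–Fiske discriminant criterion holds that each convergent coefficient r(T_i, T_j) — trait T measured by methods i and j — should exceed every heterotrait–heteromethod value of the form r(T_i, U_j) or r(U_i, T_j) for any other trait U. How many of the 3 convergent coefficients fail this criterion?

0

Convergent coefficients and their comparison sets:
Bur (methods 1·2): 0.38 vs {0.05, 0.07, 0.23, 0.28} → pass.
Emp (methods 1·2): 0.38 vs {0.07, 0.05, 0.28, 0.18} → pass.
SE (methods 1·2): 0.72 vs {0.28, 0.23, 0.18, 0.28} → pass.
0 of 3 fail.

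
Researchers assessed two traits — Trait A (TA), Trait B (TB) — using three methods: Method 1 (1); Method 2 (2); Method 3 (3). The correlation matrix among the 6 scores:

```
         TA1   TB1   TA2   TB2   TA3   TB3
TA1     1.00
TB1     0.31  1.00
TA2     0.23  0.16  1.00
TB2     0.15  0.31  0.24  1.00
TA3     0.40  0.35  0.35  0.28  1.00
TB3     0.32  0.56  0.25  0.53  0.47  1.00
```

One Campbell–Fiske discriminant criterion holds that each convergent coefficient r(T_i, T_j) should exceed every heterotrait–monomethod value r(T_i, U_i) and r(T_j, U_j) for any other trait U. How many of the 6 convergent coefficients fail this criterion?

4

Each convergent coefficient versus the relevant comparison correlations:
TA (methods 1·2): 0.23 vs {0.31, 0.24} → fail.
TA (methods 1·3): 0.40 vs {0.31, 0.47} → fail.
TA (methods 2·3): 0.35 vs {0.24, 0.47} → fail.
TB (methods 1·2): 0.31 vs {0.31, 0.24} → fail.
TB (methods 1·3): 0.56 vs {0.31, 0.47} → pass.
TB (methods 2·3): 0.53 vs {0.24, 0.47} → pass.
4 of 6 fail.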